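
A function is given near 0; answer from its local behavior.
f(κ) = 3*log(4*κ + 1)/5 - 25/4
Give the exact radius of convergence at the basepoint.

The radius of convergence is 1/4.

Branch term (3/5)*log(1 - κ/(-1/4)): its argument vanishes at κ = -1/4, a logarithmic branch point, modulus 1/4.
The radius of convergence is the smallest modulus among the singular points: 1/4.


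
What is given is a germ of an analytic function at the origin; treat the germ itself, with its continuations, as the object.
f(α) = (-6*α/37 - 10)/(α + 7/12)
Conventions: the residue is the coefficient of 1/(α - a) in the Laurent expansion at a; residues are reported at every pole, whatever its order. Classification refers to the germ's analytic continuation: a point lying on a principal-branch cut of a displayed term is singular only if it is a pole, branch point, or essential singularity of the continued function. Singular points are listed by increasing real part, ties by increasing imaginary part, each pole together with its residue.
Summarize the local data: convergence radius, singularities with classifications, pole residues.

Denominator factor (α + 7/12): pole of order 1 at -7/12, modulus 7/12.
The radius of convergence is the smallest modulus among the singular points: 7/12.
At the order-1 pole -7/12 set g(α) = (α - (-7/12))*f(α) = -6*α/37 - 10.
Simple pole: residue = g(a) at a = -7/12, which is -733/74.

Radius of convergence at 0: 7/12.
At -7/12: a pole of order 1; residue -733/74.


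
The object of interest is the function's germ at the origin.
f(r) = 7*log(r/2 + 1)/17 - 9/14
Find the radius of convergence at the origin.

The radius of convergence is 2.

Branch term (7/17)*log(1 - r/(-2)): its argument vanishes at r = -2, a logarithmic branch point, modulus 2.
The radius of convergence is the smallest modulus among the singular points: 2.


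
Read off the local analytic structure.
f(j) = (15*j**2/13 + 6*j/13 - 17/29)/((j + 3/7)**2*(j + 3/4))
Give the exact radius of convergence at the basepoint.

The radius of convergence is 3/7.

Denominator factor (j + 3/4): pole of order 1 at -3/4, modulus 3/4.
Denominator factor (j + 3/7)^2: pole of order 2 at -3/7, modulus 3/7.
The radius of convergence is the smallest modulus among the singular points: 3/7.


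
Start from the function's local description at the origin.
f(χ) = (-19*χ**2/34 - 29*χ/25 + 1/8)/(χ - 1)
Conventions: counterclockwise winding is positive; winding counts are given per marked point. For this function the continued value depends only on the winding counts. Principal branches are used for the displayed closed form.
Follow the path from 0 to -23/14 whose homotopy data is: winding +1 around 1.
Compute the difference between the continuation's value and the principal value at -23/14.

Continued minus principal equals 0.

The function is rational, hence single-valued: continuing it around any pole returns the same value, so the difference is 0.


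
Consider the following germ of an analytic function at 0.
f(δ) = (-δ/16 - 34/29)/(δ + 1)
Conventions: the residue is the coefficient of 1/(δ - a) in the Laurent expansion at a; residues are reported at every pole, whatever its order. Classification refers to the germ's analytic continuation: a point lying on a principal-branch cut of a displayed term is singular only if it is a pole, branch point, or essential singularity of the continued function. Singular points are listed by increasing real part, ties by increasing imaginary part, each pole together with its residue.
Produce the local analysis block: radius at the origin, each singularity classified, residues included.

Denominator factor (δ + 1): pole of order 1 at -1, modulus 1.
The radius of convergence is the smallest modulus among the singular points: 1.
At the order-1 pole -1 set g(δ) = (δ - (-1))*f(δ) = -δ/16 - 34/29.
Simple pole: residue = g(a) at a = -1, which is -515/464.

Radius of convergence at 0: 1.
At -1: a pole of order 1; residue -515/464.


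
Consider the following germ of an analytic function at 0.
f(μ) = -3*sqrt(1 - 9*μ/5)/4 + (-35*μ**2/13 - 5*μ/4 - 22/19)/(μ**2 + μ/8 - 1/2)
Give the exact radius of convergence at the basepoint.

The radius of convergence is 5/9.

Denominator factor (μ**2 + μ/8 - 1/2): discriminant 129/64, real irrational roots -1/16 + (1/16)*sqrt(129) and -1/16 - (1/16)*sqrt(129); poles of order 1, moduli -1/16 + (1/16)*sqrt(129) and 1/16 + (1/16)*sqrt(129).
Branch term (-3/4)*sqrt(1 - μ/(5/9)): its argument vanishes at μ = 5/9, a square-root branch point, modulus 5/9.
The radius of convergence is the smallest modulus among the singular points: 5/9.


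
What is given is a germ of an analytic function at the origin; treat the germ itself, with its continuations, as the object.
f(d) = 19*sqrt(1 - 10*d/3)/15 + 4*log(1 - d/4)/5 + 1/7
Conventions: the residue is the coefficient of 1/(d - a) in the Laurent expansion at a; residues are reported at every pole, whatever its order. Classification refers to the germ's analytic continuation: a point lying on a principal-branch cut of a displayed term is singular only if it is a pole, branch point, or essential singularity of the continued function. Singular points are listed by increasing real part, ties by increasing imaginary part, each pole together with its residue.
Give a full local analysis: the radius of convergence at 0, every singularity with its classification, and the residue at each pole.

Radius of convergence at 0: 3/10.
At 3/10: an algebraic (square-root) branch point.
At 4: a logarithmic branch point.

Branch term (19/15)*sqrt(1 - d/(3/10)): its argument vanishes at d = 3/10, a square-root branch point, modulus 3/10.
Branch term (4/5)*log(1 - d/(4)): its argument vanishes at d = 4, a logarithmic branch point, modulus 4.
The radius of convergence is the smallest modulus among the singular points: 3/10.
List the singular points by increasing real part (a conjugate pair: the negative imaginary part first).


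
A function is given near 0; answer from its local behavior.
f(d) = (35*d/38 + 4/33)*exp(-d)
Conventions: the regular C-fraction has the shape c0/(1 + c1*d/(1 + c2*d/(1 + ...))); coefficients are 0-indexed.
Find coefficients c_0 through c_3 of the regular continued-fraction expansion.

The regular C-fraction coefficients are [4/33, -1003/152, 1170017/152456, -278350532/3520581153].

Taylor coefficients (expand at 0): a_0 = 4/33, a_1 = 1003/1254, a_2 = -1079/1254, a_3 = 3313/7524.
c0 = a_0 = 4/33. Peel one level at a time: if S = 1 + c*d/S' with S'(0) = 1, then c is the d-coefficient of S and S' = c*d/(S - 1).
S_1 = c0/f = 1 + (-1003/152)*d + (1170017/23104)*d^2 + ...; c1 = -1003/152.
S_2 = c1*d/(S_1 - 1) = 1 + (1170017/152456)*d + (3662507/6036054)*d^2 + ...; c2 = 1170017/152456.
S_3 = c2*d/(S_2 - 1) = 1 + (-278350532/3520581153)*d + ...; c3 = -278350532/3520581153.


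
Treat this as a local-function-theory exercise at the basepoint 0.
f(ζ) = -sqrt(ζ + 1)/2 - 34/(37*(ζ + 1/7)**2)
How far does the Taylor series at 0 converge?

Denominator factor (ζ + 1/7)^2: pole of order 2 at -1/7, modulus 1/7.
Branch term (-1/2)*sqrt(1 - ζ/(-1)): its argument vanishes at ζ = -1, a square-root branch point, modulus 1.
The radius of convergence is the smallest modulus among the singular points: 1/7.

The radius of convergence is 1/7.


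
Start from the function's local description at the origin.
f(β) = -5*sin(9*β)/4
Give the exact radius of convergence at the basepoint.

The factor -sin(9*β) is entire and contributes no finite singular point.
The polynomial part has no poles.
No finite singular points: the Taylor series at 0 converges everywhere.

The radius of convergence is infinite.


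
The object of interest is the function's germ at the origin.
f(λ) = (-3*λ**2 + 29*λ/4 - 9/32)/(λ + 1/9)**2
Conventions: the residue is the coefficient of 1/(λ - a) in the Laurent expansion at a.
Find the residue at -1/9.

At the order-2 pole -1/9 set g(λ) = (λ - (-1/9))^2*f(λ) = -3*λ**2 + 29*λ/4 - 9/32.
Order-2 pole: residue = g'(a); g'(-1/9) = 95/12, so the residue is 95/12.

The residue is 95/12.


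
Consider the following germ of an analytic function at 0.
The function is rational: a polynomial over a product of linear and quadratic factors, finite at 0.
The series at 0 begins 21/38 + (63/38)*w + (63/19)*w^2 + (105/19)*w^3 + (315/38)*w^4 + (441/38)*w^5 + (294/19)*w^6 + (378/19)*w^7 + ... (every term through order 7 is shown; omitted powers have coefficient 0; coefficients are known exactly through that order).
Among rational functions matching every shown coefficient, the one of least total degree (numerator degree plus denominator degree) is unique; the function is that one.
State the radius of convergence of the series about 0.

No rational of total degree below 3 reproduces all 8 coefficients; solving the [0/3] Pade equations on them gives f(w) = -21/(38*(w - 1)**3), whose expansion matches every shown term.
Denominator factor (w - 1)^3: pole of order 3 at 1, modulus 1.
The radius of convergence is the smallest modulus among the singular points: 1.

The radius of convergence is 1.


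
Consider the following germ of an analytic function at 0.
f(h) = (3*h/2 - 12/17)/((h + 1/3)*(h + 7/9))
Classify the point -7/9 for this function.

The point is a pole of order 1.

The denominator factor h + 7/9 vanishes at -7/9 and appears to the power 1; the numerator there equals -191/102, nonzero, and no other factor vanishes.
Hence a pole whose order is the multiplicity, 1.


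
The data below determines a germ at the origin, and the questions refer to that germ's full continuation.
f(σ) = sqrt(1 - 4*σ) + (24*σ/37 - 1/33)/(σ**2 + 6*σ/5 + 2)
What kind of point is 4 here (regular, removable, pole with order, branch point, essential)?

Denominator factors: σ**2 + 6*σ/5 + 2 = 114/5 at σ = 4 — none vanishes.
Branch term sqrt(1 - σ/(1/4)): argument at 4 is -15, nonzero, so 4 is not its branch point (a point on a principal cut is still regular for the continued germ).
So the germ continues analytically to 4.

The point is a regular point.


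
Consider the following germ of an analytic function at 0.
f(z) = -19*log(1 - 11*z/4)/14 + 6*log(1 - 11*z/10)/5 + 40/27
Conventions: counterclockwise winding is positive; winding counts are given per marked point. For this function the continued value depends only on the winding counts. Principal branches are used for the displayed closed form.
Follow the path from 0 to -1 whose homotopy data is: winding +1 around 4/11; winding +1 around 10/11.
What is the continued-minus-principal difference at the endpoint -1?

The rational part is single-valued and drops out of the difference; each branch term changes only by its own monodromy.
(6/5)*log(1 - z/(10/11)): each positive loop around 10/11 adds 2*pi*i to the log, so winding +1 contributes (6/5)*(1)*2*pi*i = (12/5)*pi*i.
(-19/14)*log(1 - z/(4/11)): each positive loop around 4/11 adds 2*pi*i to the log, so winding +1 contributes (-19/14)*(1)*2*pi*i = -(19/7)*pi*i.
Summing the contributions at z = -1 gives -(11/35)*pi*i.

Continued minus principal equals -(11/35)*pi*i.


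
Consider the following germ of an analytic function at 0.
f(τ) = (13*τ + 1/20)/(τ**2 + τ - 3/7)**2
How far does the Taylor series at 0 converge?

Denominator factor (τ**2 + τ - 3/7)^2: discriminant 19/7, real irrational roots -1/2 + (1/14)*sqrt(133) and -1/2 - (1/14)*sqrt(133); poles of order 2, moduli -1/2 + (1/14)*sqrt(133) and 1/2 + (1/14)*sqrt(133).
The radius of convergence is the smallest modulus among the singular points: -1/2 + (1/14)*sqrt(133).

The radius of convergence is -1/2 + (1/14)*sqrt(133).


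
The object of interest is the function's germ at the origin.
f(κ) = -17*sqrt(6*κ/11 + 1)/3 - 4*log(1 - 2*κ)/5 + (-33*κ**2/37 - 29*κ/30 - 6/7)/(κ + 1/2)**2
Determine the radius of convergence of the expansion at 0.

Denominator factor (κ + 1/2)^2: pole of order 2 at -1/2, modulus 1/2.
Branch term (-4/5)*log(1 - κ/(1/2)): its argument vanishes at κ = 1/2, a logarithmic branch point, modulus 1/2.
Branch term (-17/3)*sqrt(1 - κ/(-11/6)): its argument vanishes at κ = -11/6, a square-root branch point, modulus 11/6.
The radius of convergence is the smallest modulus among the singular points: 1/2.

The radius of convergence is 1/2.


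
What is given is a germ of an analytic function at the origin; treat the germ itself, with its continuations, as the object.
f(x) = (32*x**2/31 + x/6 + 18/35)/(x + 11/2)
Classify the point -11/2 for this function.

The denominator factor x + 11/2 vanishes at -11/2 and appears to the power 1; the numerator there equals 401321/13020, nonzero, and no other factor vanishes.
Hence a pole whose order is the multiplicity, 1.

The point is a pole of order 1.


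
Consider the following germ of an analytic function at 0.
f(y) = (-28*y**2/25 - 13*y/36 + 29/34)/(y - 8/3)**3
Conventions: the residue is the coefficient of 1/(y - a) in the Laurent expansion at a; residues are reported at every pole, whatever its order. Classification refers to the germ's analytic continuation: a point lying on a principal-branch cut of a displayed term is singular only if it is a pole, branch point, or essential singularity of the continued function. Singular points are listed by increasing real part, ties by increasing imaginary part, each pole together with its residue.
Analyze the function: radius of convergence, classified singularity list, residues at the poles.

Denominator factor (y - 8/3)^3: pole of order 3 at 8/3, modulus 8/3.
The radius of convergence is the smallest modulus among the singular points: 8/3.
At the order-3 pole 8/3 set g(y) = (y - (8/3))^3*f(y) = -28*y**2/25 - 13*y/36 + 29/34.
Order-3 pole: residue = g''(a)/2; g''(8/3) = -56/25, so the residue is -28/25.

Radius of convergence at 0: 8/3.
At 8/3: a pole of order 3; residue -28/25.


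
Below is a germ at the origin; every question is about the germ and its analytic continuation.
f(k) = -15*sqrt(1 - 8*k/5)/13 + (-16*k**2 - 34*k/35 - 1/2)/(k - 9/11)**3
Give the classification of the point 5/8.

The term (-15/13)*sqrt(1 - k/(5/8)) has argument 1 - 5/8/(5/8) = 0 at 5/8: a square-root (algebraic, two-sheeted) branch point; the remaining terms are analytic or single-valued there.

The point is an algebraic (square-root) branch point.


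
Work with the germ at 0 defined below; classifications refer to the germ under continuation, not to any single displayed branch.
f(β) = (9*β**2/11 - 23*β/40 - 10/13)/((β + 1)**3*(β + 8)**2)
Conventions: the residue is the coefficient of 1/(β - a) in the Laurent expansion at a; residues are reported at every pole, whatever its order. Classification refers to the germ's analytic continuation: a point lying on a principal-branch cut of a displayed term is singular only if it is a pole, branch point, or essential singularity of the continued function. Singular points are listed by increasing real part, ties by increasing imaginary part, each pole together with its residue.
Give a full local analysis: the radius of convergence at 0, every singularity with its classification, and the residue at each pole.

Radius of convergence at 0: 1.
At -8: a pole of order 2; residue -417113/13733720.
At -1: a pole of order 3; residue 417113/13733720.

Denominator factor (β + 8)^2: pole of order 2 at -8, modulus 8.
Denominator factor (β + 1)^3: pole of order 3 at -1, modulus 1.
The radius of convergence is the smallest modulus among the singular points: 1.
At the order-2 pole -8 set g(β) = (β - (-8))^2*f(β) = (9*β**2/11 - 23*β/40 - 10/13)/(β + 1)**3.
Order-2 pole: residue = g'(a); g'(-8) = -417113/13733720, so the residue is -417113/13733720.
At the order-3 pole -1 set g(β) = (β - (-1))^3*f(β) = (9*β**2/11 - 23*β/40 - 10/13)/(β + 8)**2.
Order-3 pole: residue = g''(a)/2; g''(-1) = 417113/6866860, so the residue is 417113/13733720.
List the singular points by increasing real part (a conjugate pair: the negative imaginary part first).


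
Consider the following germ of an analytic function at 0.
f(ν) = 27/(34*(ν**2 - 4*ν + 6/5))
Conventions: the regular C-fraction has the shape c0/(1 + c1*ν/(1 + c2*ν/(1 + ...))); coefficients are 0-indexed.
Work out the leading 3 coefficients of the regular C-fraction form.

Taylor coefficients (expand at 0): a_0 = 45/68, a_1 = 75/34, a_2 = 925/136.
c0 = a_0 = 45/68. Peel one level at a time: if S = 1 + c*ν/S' with S'(0) = 1, then c is the ν-coefficient of S and S' = c*ν/(S - 1).
S_1 = c0/f = 1 + (-10/3)*ν + (5/6)*ν^2 + ...; c1 = -10/3.
S_2 = c1*ν/(S_1 - 1) = 1 + (1/4)*ν + ...; c2 = 1/4.

The regular C-fraction coefficients are [45/68, -10/3, 1/4].


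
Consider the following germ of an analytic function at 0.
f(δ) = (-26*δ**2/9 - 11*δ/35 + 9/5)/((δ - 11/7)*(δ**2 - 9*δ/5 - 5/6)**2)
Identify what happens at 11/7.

The denominator factor δ - 11/7 vanishes at 11/7 and appears to the power 1; the numerator there equals -2570/441, nonzero, and no other factor vanishes.
Hence a pole whose order is the multiplicity, 1.

The point is a pole of order 1.


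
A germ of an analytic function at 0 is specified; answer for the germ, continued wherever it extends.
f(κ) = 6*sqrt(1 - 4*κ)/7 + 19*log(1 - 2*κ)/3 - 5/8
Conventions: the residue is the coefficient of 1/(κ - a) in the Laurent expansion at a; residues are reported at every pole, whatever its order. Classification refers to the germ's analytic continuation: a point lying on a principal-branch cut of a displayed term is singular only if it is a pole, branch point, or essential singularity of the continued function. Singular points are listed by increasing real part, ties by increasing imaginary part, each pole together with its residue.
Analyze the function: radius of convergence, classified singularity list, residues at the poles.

Radius of convergence at 0: 1/4.
At 1/4: an algebraic (square-root) branch point.
At 1/2: a logarithmic branch point.

Branch term (6/7)*sqrt(1 - κ/(1/4)): its argument vanishes at κ = 1/4, a square-root branch point, modulus 1/4.
Branch term (19/3)*log(1 - κ/(1/2)): its argument vanishes at κ = 1/2, a logarithmic branch point, modulus 1/2.
The radius of convergence is the smallest modulus among the singular points: 1/4.
List the singular points by increasing real part (a conjugate pair: the negative imaginary part first).


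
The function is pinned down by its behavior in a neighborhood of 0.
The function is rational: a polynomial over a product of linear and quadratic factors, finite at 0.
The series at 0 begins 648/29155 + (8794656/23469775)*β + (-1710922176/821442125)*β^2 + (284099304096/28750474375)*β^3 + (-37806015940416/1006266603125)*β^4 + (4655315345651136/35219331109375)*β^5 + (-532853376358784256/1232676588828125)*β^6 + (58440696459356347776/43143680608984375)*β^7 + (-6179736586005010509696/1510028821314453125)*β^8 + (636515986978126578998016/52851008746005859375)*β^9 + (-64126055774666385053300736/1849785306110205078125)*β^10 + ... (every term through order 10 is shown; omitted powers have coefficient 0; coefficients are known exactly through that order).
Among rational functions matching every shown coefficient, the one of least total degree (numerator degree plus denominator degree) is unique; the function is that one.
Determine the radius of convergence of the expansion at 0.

The radius of convergence is -7/6 + (1/6)*sqrt(91).

No rational of total degree below 9 reproduces all 11 coefficients; solving the [1/8] Pade equations on them gives f(β) = (15*β/23 + 1/34)/((β**2 - 7*β/3 - 7/6)**3*(β**2 + 4*β/7 - 5/6)), whose expansion matches every shown term.
Denominator factor (β**2 + 4*β/7 - 5/6): discriminant 538/147, real irrational roots -2/7 + (1/42)*sqrt(1614) and -2/7 - (1/42)*sqrt(1614); poles of order 1, moduli -2/7 + (1/42)*sqrt(1614) and 2/7 + (1/42)*sqrt(1614).
Denominator factor (β**2 - 7*β/3 - 7/6)^3: discriminant 91/9, real irrational roots 7/6 + (1/6)*sqrt(91) and 7/6 - (1/6)*sqrt(91); poles of order 3, moduli 7/6 + (1/6)*sqrt(91) and -7/6 + (1/6)*sqrt(91).
The radius of convergence is the smallest modulus among the singular points: -7/6 + (1/6)*sqrt(91).


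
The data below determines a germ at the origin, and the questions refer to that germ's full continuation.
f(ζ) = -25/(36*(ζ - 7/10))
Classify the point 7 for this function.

Denominator factors: ζ - 7/10 = 63/10 at ζ = 7 — none vanishes.
So the germ continues analytically to 7.

The point is a regular point.


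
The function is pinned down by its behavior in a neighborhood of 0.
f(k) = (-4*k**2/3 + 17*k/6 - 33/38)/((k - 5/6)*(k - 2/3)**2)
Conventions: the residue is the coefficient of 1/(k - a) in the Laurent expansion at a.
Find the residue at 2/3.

The residue is -413/19.

At the order-2 pole 2/3 set g(k) = (k - (2/3))^2*f(k) = (-4*k**2/3 + 17*k/6 - 33/38)/(k - 5/6).
Order-2 pole: residue = g'(a); g'(2/3) = -413/19, so the residue is -413/19.


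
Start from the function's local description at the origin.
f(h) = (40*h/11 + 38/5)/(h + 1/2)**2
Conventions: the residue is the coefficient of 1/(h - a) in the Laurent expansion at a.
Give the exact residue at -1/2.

The residue is 40/11.

At the order-2 pole -1/2 set g(h) = (h - (-1/2))^2*f(h) = 40*h/11 + 38/5.
Order-2 pole: residue = g'(a); g'(-1/2) = 40/11, so the residue is 40/11.


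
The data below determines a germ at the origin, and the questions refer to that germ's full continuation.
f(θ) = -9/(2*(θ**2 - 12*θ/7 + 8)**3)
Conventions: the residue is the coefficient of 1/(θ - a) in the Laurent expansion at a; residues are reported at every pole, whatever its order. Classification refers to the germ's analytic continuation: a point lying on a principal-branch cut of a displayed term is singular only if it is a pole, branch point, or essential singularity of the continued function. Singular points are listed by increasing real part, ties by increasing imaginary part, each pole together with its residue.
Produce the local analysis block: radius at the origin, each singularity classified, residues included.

Denominator factor (θ**2 - 12*θ/7 + 8)^3: discriminant -1424/49, complex-conjugate roots (6/7) + ((2/7)*sqrt(89))*i and (6/7) - ((2/7)*sqrt(89))*i; poles of order 3, moduli (2)*sqrt(2) and (2)*sqrt(2).
The radius of convergence is the smallest modulus among the singular points: (2)*sqrt(2).
The factor θ**2 - 12*θ/7 + 8 splits as (θ - a)(θ - a') with a = (6/7) - ((2/7)*sqrt(89))*i, a' = (6/7) + ((2/7)*sqrt(89))*i. At the order-3 pole a set g(θ) = (θ - a)^3*f(θ) = [-9/2] / (θ - a')^3.
Order-3 pole: residue = g''(a)/2; g''((6/7) - ((2/7)*sqrt(89))*i) = -((453789/360944128)*sqrt(89))*i, so the residue is -((453789/721888256)*sqrt(89))*i.
The factor θ**2 - 12*θ/7 + 8 splits as (θ - a)(θ - a') with a = (6/7) + ((2/7)*sqrt(89))*i, a' = (6/7) - ((2/7)*sqrt(89))*i. At the order-3 pole a set g(θ) = (θ - a)^3*f(θ) = [-9/2] / (θ - a')^3.
Order-3 pole: residue = g''(a)/2; g''((6/7) + ((2/7)*sqrt(89))*i) = ((453789/360944128)*sqrt(89))*i, so the residue is ((453789/721888256)*sqrt(89))*i.
List the singular points by increasing real part (a conjugate pair: the negative imaginary part first).

Radius of convergence at 0: (2)*sqrt(2).
At (6/7) - ((2/7)*sqrt(89))*i: a pole of order 3; residue -((453789/721888256)*sqrt(89))*i.
At (6/7) + ((2/7)*sqrt(89))*i: a pole of order 3; residue ((453789/721888256)*sqrt(89))*i.


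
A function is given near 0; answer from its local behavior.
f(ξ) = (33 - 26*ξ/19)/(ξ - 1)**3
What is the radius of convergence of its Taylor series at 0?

The radius of convergence is 1.

Denominator factor (ξ - 1)^3: pole of order 3 at 1, modulus 1.
The radius of convergence is the smallest modulus among the singular points: 1.


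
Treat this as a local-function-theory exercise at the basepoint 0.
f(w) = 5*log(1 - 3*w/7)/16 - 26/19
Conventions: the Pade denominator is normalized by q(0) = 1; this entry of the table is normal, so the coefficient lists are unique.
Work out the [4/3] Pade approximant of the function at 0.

The Pade approximant has numerator coefficients [-26/19, 12981/14896, -30393/208544, 15003/3649520, 81/1075648]; denominator coefficients [1, -36/49, 54/343, -108/12005].

Taylor coefficients needed (expand at 0): a_0 = -26/19, a_1 = -15/112, a_2 = -45/1568, a_3 = -45/5488, a_4 = -405/153664, a_5 = -243/268912, a_6 = -1215/3764768, a_7 = -10935/92236816.
Write the denominator as Q(w) = 1 + q1*w + q2*w^2 + q3*w^3. Requiring Q*f - P = O(w^8) with deg P <= 4 kills the coefficients of w^5..w^7 in Q*f:
  w^5: a_5 + q1*a_4 + q2*a_3 + q3*a_2 = 0, i.e. -243/268912 + (-405/153664)*q1 + (-45/5488)*q2 + (-45/1568)*q3 = 0.
  w^6: a_6 + q1*a_5 + q2*a_4 + q3*a_3 = 0, i.e. -1215/3764768 + (-243/268912)*q1 + (-405/153664)*q2 + (-45/5488)*q3 = 0.
  w^7: a_7 + q1*a_6 + q2*a_5 + q3*a_4 = 0, i.e. -10935/92236816 + (-1215/3764768)*q1 + (-243/268912)*q2 + (-405/153664)*q3 = 0.
Solving this linear system: q1 = -36/49, q2 = 54/343, q3 = -108/12005.
The numerator is Q*f truncated at degree 4: P0 = a_0 = -26/19; P1 = a_1 + q1*a_0 = 12981/14896; P2 = a_2 + q1*a_1 + q2*a_0 = -30393/208544; P3 = a_3 + q1*a_2 + q2*a_1 + q3*a_0 = 15003/3649520; P4 = a_4 + q1*a_3 + q2*a_2 + q3*a_1 = 81/1075648.


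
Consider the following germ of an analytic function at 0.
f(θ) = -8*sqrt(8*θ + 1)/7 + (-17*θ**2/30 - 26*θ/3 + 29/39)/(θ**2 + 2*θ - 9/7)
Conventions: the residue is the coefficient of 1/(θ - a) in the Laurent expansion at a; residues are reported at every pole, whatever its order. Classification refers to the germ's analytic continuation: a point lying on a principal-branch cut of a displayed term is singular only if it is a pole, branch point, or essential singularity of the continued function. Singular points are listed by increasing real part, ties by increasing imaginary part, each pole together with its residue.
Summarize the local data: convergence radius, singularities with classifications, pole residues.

Denominator factor (θ**2 + 2*θ - 9/7): discriminant 64/7, real irrational roots -1 + (4/7)*sqrt(7) and -1 - (4/7)*sqrt(7); poles of order 1, moduli -1 + (4/7)*sqrt(7) and 1 + (4/7)*sqrt(7).
Branch term (-8/7)*sqrt(1 - θ/(-1/8)): its argument vanishes at θ = -1/8, a square-root branch point, modulus 1/8.
The radius of convergence is the smallest modulus among the singular points: 1/8.
The branch term is analytic at -1 - (4/7)*sqrt(7) and contributes nothing to the residue; only the rational part matters.
The factor θ**2 + 2*θ - 9/7 splits as (θ - a)(θ - a') with a = -1 - (4/7)*sqrt(7), a' = -1 + (4/7)*sqrt(7). At the order-1 pole a set g(θ) = (θ - a)*(rational part) = [-17*θ**2/30 - 26*θ/3 + 29/39] / (θ - a').
Simple pole: residue = g(a) at a = -1 - (4/7)*sqrt(7), which is -113/30 - (6869/7280)*sqrt(7).
The branch term is analytic at -1 + (4/7)*sqrt(7) and contributes nothing to the residue; only the rational part matters.
The factor θ**2 + 2*θ - 9/7 splits as (θ - a)(θ - a') with a = -1 + (4/7)*sqrt(7), a' = -1 - (4/7)*sqrt(7). At the order-1 pole a set g(θ) = (θ - a)*(rational part) = [-17*θ**2/30 - 26*θ/3 + 29/39] / (θ - a').
Simple pole: residue = g(a) at a = -1 + (4/7)*sqrt(7), which is -113/30 + (6869/7280)*sqrt(7).
List the singular points by increasing real part (a conjugate pair: the negative imaginary part first).

Radius of convergence at 0: 1/8.
At -1 - (4/7)*sqrt(7): a pole of order 1; residue -113/30 - (6869/7280)*sqrt(7).
At -1/8: an algebraic (square-root) branch point.
At -1 + (4/7)*sqrt(7): a pole of order 1; residue -113/30 + (6869/7280)*sqrt(7).


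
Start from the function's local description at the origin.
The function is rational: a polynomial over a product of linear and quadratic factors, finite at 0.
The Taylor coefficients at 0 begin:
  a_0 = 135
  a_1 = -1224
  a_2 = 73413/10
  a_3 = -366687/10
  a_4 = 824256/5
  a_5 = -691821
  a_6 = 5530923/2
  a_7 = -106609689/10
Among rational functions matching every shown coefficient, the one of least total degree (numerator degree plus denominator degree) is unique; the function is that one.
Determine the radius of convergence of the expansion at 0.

No rational of total degree below 5 reproduces all 8 coefficients; solving the [2/3] Pade equations on them gives f(ζ) = (-11*ζ**2/10 - ζ/3 + 5)/(ζ + 1/3)**3, whose expansion matches every shown term.
Denominator factor (ζ + 1/3)^3: pole of order 3 at -1/3, modulus 1/3.
The radius of convergence is the smallest modulus among the singular points: 1/3.

The radius of convergence is 1/3.


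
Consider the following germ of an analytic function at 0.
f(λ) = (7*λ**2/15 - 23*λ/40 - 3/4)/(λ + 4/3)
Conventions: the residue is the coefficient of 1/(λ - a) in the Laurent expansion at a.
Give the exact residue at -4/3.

The residue is 457/540.

At the order-1 pole -4/3 set g(λ) = (λ - (-4/3))*f(λ) = 7*λ**2/15 - 23*λ/40 - 3/4.
Simple pole: residue = g(a) at a = -4/3, which is 457/540.


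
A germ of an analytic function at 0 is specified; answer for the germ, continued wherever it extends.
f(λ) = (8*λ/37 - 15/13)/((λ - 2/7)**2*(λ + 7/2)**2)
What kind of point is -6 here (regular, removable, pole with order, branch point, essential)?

Denominator factors: λ - 2/7 = -44/7 at λ = -6; λ + 7/2 = -5/2 at λ = -6 — none vanishes.
So the germ continues analytically to -6.

The point is a regular point.


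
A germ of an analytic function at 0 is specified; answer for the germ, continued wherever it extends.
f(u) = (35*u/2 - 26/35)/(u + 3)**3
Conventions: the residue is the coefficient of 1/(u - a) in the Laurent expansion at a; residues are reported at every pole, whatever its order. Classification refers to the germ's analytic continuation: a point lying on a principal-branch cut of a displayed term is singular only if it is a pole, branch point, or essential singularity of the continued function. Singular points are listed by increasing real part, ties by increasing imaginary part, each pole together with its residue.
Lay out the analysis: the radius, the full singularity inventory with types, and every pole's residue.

Radius of convergence at 0: 3.
At -3: a pole of order 3; residue 0.

Denominator factor (u + 3)^3: pole of order 3 at -3, modulus 3.
The radius of convergence is the smallest modulus among the singular points: 3.
At the order-3 pole -3 set g(u) = (u - (-3))^3*f(u) = 35*u/2 - 26/35.
Order-3 pole: residue = g''(a)/2; g''(-3) = 0, so the residue is 0.


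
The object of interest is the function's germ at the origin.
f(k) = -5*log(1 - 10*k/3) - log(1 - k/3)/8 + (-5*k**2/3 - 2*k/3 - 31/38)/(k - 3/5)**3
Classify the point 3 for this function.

The term (-1/8)*log(1 - k/(3)) has argument 1 - 3/(3) = 0 at 3: a logarithmic (infinitely-sheeted) branch point; the remaining terms are analytic or single-valued there.

The point is a logarithmic branch point.


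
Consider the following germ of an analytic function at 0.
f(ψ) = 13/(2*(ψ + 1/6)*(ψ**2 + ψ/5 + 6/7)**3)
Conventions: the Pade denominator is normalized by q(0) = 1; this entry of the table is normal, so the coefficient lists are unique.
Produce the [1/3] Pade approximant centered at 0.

The Pade approximant has numerator coefficients [4459/72, -81122587/2187096]; denominator coefficients [1, 5559853/911290, 105269521/27338700, 46543794997/2460483000].

Taylor coefficients needed (expand at 0): a_0 = 4459/72, a_1 = -298753/720, a_2 = 12382643/5400, a_3 = -527370389/38880, a_4 = 317940527359/3888000.
Write the denominator as Q(ψ) = 1 + q1*ψ + q2*ψ^2 + q3*ψ^3. Requiring Q*f - P = O(ψ^5) with deg P <= 1 kills the coefficients of ψ^2..ψ^4 in Q*f:
  ψ^2: a_2 + q1*a_1 + q2*a_0 = 0, i.e. 12382643/5400 + (-298753/720)*q1 + (4459/72)*q2 = 0.
  ψ^3: a_3 + q1*a_2 + q2*a_1 + q3*a_0 = 0, i.e. -527370389/38880 + (12382643/5400)*q1 + (-298753/720)*q2 + (4459/72)*q3 = 0.
  ψ^4: a_4 + q1*a_3 + q2*a_2 + q3*a_1 = 0, i.e. 317940527359/3888000 + (-527370389/38880)*q1 + (12382643/5400)*q2 + (-298753/720)*q3 = 0.
Solving this linear system: q1 = 5559853/911290, q2 = 105269521/27338700, q3 = 46543794997/2460483000.
The numerator is Q*f truncated at degree 1: P0 = a_0 = 4459/72; P1 = a_1 + q1*a_0 = -81122587/2187096.


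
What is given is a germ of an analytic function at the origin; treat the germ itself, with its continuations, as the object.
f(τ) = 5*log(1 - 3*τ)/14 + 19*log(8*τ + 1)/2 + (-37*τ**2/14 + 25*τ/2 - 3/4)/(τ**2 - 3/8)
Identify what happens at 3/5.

The point is a regular point.

Denominator factors: τ**2 - 3/8 = -3/200 at τ = 3/5 — none vanishes.
Branch term log(1 - τ/(-1/8)): argument at 3/5 is 29/5, nonzero, so 3/5 is not its branch point (a point on a principal cut is still regular for the continued germ).
Branch term log(1 - τ/(1/3)): argument at 3/5 is -4/5, nonzero, so 3/5 is not its branch point (a point on a principal cut is still regular for the continued germ).
So the germ continues analytically to 3/5.


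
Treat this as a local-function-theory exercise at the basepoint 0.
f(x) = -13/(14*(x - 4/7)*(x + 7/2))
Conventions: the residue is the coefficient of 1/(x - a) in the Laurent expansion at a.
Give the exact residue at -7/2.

At the order-1 pole -7/2 set g(x) = (x - (-7/2))*f(x) = -13/(14*(x - 4/7)).
Simple pole: residue = g(a) at a = -7/2, which is 13/57.

The residue is 13/57.


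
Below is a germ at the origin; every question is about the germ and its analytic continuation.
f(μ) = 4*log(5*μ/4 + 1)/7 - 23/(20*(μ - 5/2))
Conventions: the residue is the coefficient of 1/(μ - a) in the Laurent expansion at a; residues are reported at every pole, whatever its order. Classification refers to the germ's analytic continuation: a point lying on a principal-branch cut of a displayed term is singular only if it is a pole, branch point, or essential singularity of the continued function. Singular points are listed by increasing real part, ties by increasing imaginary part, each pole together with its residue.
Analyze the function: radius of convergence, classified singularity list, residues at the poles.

Radius of convergence at 0: 4/5.
At -4/5: a logarithmic branch point.
At 5/2: a pole of order 1; residue -23/20.

Denominator factor (μ - 5/2): pole of order 1 at 5/2, modulus 5/2.
Branch term (4/7)*log(1 - μ/(-4/5)): its argument vanishes at μ = -4/5, a logarithmic branch point, modulus 4/5.
The radius of convergence is the smallest modulus among the singular points: 4/5.
The branch term is analytic at 5/2 and contributes nothing to the residue; only the rational part matters.
At the order-1 pole 5/2 set g(μ) = (μ - (5/2))*(rational part) = -23/20.
Simple pole: residue = g(a) at a = 5/2, which is -23/20.
List the singular points by increasing real part (a conjugate pair: the negative imaginary part first).


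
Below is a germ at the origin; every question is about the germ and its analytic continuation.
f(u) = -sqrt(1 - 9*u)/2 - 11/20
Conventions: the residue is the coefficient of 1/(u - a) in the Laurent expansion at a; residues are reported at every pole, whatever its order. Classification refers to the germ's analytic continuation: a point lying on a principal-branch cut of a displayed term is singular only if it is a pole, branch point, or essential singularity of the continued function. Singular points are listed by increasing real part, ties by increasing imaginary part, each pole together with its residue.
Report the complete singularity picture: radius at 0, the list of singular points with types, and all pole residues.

Radius of convergence at 0: 1/9.
At 1/9: an algebraic (square-root) branch point.

Branch term (-1/2)*sqrt(1 - u/(1/9)): its argument vanishes at u = 1/9, a square-root branch point, modulus 1/9.
The radius of convergence is the smallest modulus among the singular points: 1/9.


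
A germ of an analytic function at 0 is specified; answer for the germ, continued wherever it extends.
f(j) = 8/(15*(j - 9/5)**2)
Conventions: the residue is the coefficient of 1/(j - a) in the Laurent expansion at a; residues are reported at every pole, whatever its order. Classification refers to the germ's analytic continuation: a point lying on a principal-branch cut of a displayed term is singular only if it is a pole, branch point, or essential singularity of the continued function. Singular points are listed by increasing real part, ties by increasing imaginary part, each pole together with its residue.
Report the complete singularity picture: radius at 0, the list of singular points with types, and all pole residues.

Radius of convergence at 0: 9/5.
At 9/5: a pole of order 2; residue 0.

Denominator factor (j - 9/5)^2: pole of order 2 at 9/5, modulus 9/5.
The radius of convergence is the smallest modulus among the singular points: 9/5.
At the order-2 pole 9/5 set g(j) = (j - (9/5))^2*f(j) = 8/15.
Order-2 pole: residue = g'(a); g'(9/5) = 0, so the residue is 0.


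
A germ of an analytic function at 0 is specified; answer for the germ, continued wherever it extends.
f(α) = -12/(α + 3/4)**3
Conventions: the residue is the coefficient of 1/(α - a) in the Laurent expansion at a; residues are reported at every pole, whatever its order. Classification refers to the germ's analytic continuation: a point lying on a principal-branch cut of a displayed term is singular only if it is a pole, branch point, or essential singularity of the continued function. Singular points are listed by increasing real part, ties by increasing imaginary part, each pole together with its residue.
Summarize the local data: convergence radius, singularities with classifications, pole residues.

Denominator factor (α + 3/4)^3: pole of order 3 at -3/4, modulus 3/4.
The radius of convergence is the smallest modulus among the singular points: 3/4.
At the order-3 pole -3/4 set g(α) = (α - (-3/4))^3*f(α) = -12.
Order-3 pole: residue = g''(a)/2; g''(-3/4) = 0, so the residue is 0.

Radius of convergence at 0: 3/4.
At -3/4: a pole of order 3; residue 0.


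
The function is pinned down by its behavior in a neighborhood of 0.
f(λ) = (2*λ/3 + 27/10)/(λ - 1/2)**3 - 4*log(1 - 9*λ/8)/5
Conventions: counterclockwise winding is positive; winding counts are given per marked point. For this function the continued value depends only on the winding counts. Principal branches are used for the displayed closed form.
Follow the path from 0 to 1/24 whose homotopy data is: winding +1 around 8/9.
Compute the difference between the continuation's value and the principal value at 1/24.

The rational part is single-valued and drops out of the difference; each branch term changes only by its own monodromy.
(-4/5)*log(1 - λ/(8/9)): each positive loop around 8/9 adds 2*pi*i to the log, so winding +1 contributes (-4/5)*(1)*2*pi*i = -(8/5)*pi*i.
Summing the contributions at λ = 1/24 gives -(8/5)*pi*i.

Continued minus principal equals -(8/5)*pi*i.


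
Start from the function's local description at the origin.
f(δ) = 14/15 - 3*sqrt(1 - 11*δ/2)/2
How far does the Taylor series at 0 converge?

The radius of convergence is 2/11.

Branch term (-3/2)*sqrt(1 - δ/(2/11)): its argument vanishes at δ = 2/11, a square-root branch point, modulus 2/11.
The radius of convergence is the smallest modulus among the singular points: 2/11.


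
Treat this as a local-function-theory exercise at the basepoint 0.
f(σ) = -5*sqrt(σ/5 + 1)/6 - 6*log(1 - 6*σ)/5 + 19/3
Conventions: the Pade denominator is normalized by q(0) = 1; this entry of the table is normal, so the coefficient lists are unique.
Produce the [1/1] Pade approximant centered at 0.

Taylor coefficients needed (expand at 0): a_0 = 11/2, a_1 = 427/60, a_2 = 1037/48.
Write the denominator as Q(σ) = 1 + q1*σ. Requiring Q*f - P = O(σ^3) with deg P <= 1 kills the coefficients of σ^2..σ^2 in Q*f:
  σ^2: a_2 + q1*a_1 = 0, i.e. 1037/48 + (427/60)*q1 = 0.
Solving this linear system: q1 = -85/28.
The numerator is Q*f truncated at degree 1: P0 = a_0 = 11/2; P1 = a_1 + q1*a_0 = -8047/840.

The Pade approximant has numerator coefficients [11/2, -8047/840]; denominator coefficients [1, -85/28].


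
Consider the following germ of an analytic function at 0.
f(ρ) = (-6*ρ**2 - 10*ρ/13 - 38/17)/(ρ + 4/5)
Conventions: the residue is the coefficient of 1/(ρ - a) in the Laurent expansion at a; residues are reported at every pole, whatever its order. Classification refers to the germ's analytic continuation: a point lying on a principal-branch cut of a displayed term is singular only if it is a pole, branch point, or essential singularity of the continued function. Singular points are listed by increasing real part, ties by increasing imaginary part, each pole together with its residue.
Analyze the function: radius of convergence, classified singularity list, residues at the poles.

Radius of convergence at 0: 4/5.
At -4/5: a pole of order 1; residue -30166/5525.

Denominator factor (ρ + 4/5): pole of order 1 at -4/5, modulus 4/5.
The radius of convergence is the smallest modulus among the singular points: 4/5.
At the order-1 pole -4/5 set g(ρ) = (ρ - (-4/5))*f(ρ) = -6*ρ**2 - 10*ρ/13 - 38/17.
Simple pole: residue = g(a) at a = -4/5, which is -30166/5525.
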